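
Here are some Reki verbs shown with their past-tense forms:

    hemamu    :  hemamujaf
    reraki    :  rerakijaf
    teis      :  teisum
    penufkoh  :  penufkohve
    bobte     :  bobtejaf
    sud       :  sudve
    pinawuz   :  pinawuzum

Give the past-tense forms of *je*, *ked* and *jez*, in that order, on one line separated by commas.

jejaf, kedve, jezum

The pattern is sibilance of the final sound: -um when the stem ends in a sibilant (*teis*, *pinawuz*); -ve when the stem ends in a non-sibilant consonant (*penufkoh*, *sud*); -jaf when the stem ends in a vowel (*hemamu*, *reraki*, *bobte*).
The final sound of *je* is /e/, which is a vowel, so the suffix is -jaf, giving *jejaf*.
*ked*: final sound = /d/, a non-sibilant consonant → -ve → *kedve*.
Since the final sound of *jez* is /z/ (a sibilant), it takes -um, giving *jezum*.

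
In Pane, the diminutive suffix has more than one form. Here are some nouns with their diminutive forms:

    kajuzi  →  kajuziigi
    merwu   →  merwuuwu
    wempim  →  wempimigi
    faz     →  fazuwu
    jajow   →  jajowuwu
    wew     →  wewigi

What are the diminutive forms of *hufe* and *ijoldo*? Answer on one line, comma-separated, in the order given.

The suffix is conditioned by the last vowel: -igi when the last vowel of the stem is a front vowel (*kajuzi*, *wempim*, *wew*); -uwu when the last vowel of the stem is a back vowel (*merwu*, *faz*, *jajow*).
The last vowel of *hufe* is /e/, which is a front vowel, so the suffix is -igi, giving *hufeigi*.
*ijoldo*: last vowel = /o/, a back vowel → -uwu → *ijoldouwu*.

hufeigi, ijoldouwu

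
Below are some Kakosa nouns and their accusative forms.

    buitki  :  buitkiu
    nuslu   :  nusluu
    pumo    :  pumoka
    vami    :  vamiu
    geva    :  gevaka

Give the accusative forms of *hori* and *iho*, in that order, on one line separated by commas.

Looking at the last vowel of each stem: -u when the last vowel of the stem is a high vowel (*buitki*, *nuslu*, *vami*); -ka when the last vowel of the stem is a non-high vowel (*pumo*, *geva*).
*hori* — last vowel /i/ (a high vowel) → -u → *horiu*.
*iho* — last vowel /o/ (a non-high vowel) → -ka → *ihoka*.

horiu, ihoka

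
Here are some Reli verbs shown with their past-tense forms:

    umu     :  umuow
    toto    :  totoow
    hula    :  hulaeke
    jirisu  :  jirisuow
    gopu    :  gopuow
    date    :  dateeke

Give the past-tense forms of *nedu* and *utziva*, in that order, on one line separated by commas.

neduow, utzivaeke

Looking at the last vowel of each stem: -ow when the last vowel of the stem is a rounded vowel (*umu*, *toto*, *jirisu*, *gopu*); -eke when the last vowel of the stem is an unrounded vowel (*hula*, *date*).
*nedu* — last vowel /u/ (a rounded vowel) → -ow → *neduow*.
Since the last vowel of *utziva* is /a/ (an unrounded vowel), it takes -eke, giving *utzivaeke*.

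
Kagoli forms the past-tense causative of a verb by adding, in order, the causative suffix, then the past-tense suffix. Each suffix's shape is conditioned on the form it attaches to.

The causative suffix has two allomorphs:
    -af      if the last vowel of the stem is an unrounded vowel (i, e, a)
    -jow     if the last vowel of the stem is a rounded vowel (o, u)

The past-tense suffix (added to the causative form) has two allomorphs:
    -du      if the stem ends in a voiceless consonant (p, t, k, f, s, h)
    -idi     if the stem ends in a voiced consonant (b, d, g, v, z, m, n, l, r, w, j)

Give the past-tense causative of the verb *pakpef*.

pakpefafdu

The last vowel of *pakpef* is /e/, which is an unrounded vowel, so the causative suffix is -af, giving *pakpefaf*.
The causative form *pakpefaf* — final consonant /f/ (voiceless) → -du → *pakpefafdu*.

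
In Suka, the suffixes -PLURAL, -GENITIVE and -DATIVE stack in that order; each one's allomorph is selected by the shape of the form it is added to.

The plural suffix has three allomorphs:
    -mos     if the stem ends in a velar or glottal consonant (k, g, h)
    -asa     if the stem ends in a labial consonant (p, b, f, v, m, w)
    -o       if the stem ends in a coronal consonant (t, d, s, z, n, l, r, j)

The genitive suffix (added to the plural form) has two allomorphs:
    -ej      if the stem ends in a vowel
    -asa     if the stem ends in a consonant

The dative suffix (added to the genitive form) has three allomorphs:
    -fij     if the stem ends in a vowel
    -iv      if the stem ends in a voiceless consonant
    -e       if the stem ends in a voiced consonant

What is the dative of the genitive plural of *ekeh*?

ekehmosasafij

The final consonant of *ekeh* is /h/, which is velar/glottal, so the plural suffix is -mos, giving *ekehmos*.
The plural form *ekehmos* — final sound /s/ (a consonant) → -asa → *ekehmosasa*.
The final sound of the genitive form *ekehmosasa* is /a/, which is a vowel, so the dative suffix is -fij, giving *ekehmosasafij*.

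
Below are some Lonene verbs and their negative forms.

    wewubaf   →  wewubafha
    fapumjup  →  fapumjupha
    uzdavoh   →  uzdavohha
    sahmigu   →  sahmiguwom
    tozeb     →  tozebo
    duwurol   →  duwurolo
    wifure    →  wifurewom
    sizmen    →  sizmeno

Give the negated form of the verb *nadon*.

nadono

The suffix is conditioned by the final sound: -ha when the stem ends in a voiceless consonant (*wewubaf*, *fapumjup*, *uzdavoh*); -o when the stem ends in a voiced consonant (*tozeb*, *duwurol*, *sizmen*); -wom when the stem ends in a vowel (*sahmigu*, *wifure*).
*nadon*: final sound = /n/, a voiced consonant → -o → *nadono*.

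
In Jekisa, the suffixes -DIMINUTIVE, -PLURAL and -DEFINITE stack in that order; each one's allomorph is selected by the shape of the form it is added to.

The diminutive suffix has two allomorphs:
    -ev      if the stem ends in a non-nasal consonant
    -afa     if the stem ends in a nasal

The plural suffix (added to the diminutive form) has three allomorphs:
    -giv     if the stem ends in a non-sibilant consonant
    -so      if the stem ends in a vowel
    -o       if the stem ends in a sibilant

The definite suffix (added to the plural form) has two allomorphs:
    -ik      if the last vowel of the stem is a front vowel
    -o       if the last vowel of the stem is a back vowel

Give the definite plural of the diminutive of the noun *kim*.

*kim*: final consonant = /m/, a nasal → -afa → *kimafa*.
The final sound of the diminutive form *kimafa* is /a/, which is a vowel, so the plural suffix is -so, giving *kimafaso*.
The last vowel of the plural form *kimafaso* is /o/, which is a back vowel, so the definite suffix is -o, giving *kimafasoo*.

kimafasoo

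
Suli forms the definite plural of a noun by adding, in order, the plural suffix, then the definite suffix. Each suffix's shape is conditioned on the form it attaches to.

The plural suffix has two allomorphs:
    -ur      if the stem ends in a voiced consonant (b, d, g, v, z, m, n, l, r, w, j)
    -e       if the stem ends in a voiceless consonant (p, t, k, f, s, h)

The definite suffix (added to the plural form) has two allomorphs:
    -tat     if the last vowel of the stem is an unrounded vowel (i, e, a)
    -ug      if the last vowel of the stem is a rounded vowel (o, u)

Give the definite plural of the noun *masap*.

The final consonant of *masap* is /p/, which is voiceless, so the plural suffix is -e, giving *masape*.
Since the last vowel of the plural form *masape* is /e/ (an unrounded vowel), it takes -tat, giving *masapetat*.

masapetat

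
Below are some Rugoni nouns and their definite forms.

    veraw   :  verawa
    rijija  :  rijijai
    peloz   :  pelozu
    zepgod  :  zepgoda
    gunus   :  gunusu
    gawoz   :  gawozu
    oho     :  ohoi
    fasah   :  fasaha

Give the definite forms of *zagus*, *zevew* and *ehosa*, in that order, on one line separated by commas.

zagusu, zevewa, ehosai

Looking at the final sound of each stem: -u when the stem ends in a sibilant (*peloz*, *gunus*, *gawoz*); -a when the stem ends in a non-sibilant consonant (*veraw*, *zepgod*, *fasah*); -i when the stem ends in a vowel (*rijija*, *oho*).
Since the final sound of *zagus* is /s/ (a sibilant), it takes -u, giving *zagusu*.
The final sound of *zevew* is /w/, which is a non-sibilant consonant, so the suffix is -a, giving *zevewa*.
*ehosa*: final sound = /a/, a vowel → -i → *ehosai*.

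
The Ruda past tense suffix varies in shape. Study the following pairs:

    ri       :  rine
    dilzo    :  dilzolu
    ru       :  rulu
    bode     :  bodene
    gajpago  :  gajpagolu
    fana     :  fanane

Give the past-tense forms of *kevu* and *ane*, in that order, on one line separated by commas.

kevulu, anene

The pattern is rounding harmony: -lu when the last vowel of the stem is a rounded vowel (*dilzo*, *ru*, *gajpago*); -ne when the last vowel of the stem is an unrounded vowel (*ri*, *bode*, *fana*).
*kevu* — last vowel /u/ (a rounded vowel) → -lu → *kevulu*.
Since the last vowel of *ane* is /e/ (an unrounded vowel), it takes -ne, giving *anene*.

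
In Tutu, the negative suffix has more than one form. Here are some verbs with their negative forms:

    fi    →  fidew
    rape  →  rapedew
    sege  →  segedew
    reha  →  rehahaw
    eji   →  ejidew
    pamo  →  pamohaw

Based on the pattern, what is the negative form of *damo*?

damohaw

The alternation tracks the last vowel of the stem — -dew when the last vowel of the stem is a front vowel (*fi*, *rape*, *sege*, *eji*); -haw when the last vowel of the stem is a back vowel (*reha*, *pamo*).
Since the last vowel of *damo* is /o/ (a back vowel), it takes -haw, giving *damohaw*.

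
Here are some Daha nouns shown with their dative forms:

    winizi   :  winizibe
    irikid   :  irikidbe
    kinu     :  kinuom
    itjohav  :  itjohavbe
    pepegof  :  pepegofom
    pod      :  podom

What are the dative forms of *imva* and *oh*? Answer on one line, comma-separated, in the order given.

The alternation tracks the last vowel of the stem — -om when the last vowel of the stem is a rounded vowel (*kinu*, *pepegof*, *pod*); -be when the last vowel of the stem is an unrounded vowel (*winizi*, *irikid*, *itjohav*).
Since the last vowel of *imva* is /a/ (an unrounded vowel), it takes -be, giving *imvabe*.
*oh* — last vowel /o/ (a rounded vowel) → -om → *ohom*.

imvabe, ohom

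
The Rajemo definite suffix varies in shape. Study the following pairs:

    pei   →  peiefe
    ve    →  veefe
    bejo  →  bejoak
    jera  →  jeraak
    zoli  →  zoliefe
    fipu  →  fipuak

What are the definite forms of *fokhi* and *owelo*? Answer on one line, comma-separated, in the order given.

The pattern is front/back vowel harmony: -efe when the last vowel of the stem is a front vowel (*pei*, *ve*, *zoli*); -ak when the last vowel of the stem is a back vowel (*bejo*, *jera*, *fipu*).
*fokhi* — last vowel /i/ (a front vowel) → -efe → *fokhiefe*.
*owelo*: last vowel = /o/, a back vowel → -ak → *oweloak*.

fokhiefe, oweloak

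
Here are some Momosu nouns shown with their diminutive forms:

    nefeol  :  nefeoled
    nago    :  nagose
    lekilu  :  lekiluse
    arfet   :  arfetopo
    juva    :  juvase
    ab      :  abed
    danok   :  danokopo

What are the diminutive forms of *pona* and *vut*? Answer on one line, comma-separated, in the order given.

ponase, vutopo

The pattern is voicing of the final sound: -opo when the stem ends in a voiceless consonant (*arfet*, *danok*); -ed when the stem ends in a voiced consonant (*nefeol*, *ab*); -se when the stem ends in a vowel (*nago*, *lekilu*, *juva*).
The final sound of *pona* is /a/, which is a vowel, so the suffix is -se, giving *ponase*.
*vut* — final sound /t/ (a voiceless consonant) → -opo → *vutopo*.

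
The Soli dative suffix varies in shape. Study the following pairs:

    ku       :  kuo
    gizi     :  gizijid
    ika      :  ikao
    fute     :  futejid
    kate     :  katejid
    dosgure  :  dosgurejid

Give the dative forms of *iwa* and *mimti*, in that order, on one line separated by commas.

iwao, mimtijid

Looking at the last vowel of each stem: -jid when the last vowel of the stem is a front vowel (*gizi*, *fute*, *kate*, *dosgure*); -o when the last vowel of the stem is a back vowel (*ku*, *ika*).
The last vowel of *iwa* is /a/, which is a back vowel, so the suffix is -o, giving *iwao*.
The last vowel of *mimti* is /i/, which is a front vowel, so the suffix is -jid, giving *mimtijid*.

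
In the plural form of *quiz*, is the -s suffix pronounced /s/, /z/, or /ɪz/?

The stem *quiz* ends in a sibilant (/s, z, ʃ, ʒ, tʃ, dʒ/).
The plural suffix surfaces as /ɪz/ after sibilants, /s/ after other voiceless consonants, and /z/ after other voiced sounds.
So the plural -s on *quiz* is pronounced /ɪz/.

/ɪz/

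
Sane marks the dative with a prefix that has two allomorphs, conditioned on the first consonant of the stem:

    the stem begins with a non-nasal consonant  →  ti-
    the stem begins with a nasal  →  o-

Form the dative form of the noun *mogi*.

omogi

Since the first consonant of *mogi* is /m/ (a nasal), it takes o-, giving *omogi*.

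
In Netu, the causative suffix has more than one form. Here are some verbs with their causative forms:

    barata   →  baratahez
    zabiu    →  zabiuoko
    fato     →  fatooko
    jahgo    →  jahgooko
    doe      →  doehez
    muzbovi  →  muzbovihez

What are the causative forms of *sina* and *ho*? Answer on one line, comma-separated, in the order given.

sinahez, hooko

The suffix is conditioned by the last vowel: -oko when the last vowel of the stem is a rounded vowel (*zabiu*, *fato*, *jahgo*); -hez when the last vowel of the stem is an unrounded vowel (*barata*, *doe*, *muzbovi*).
The last vowel of *sina* is /a/, which is an unrounded vowel, so the suffix is -hez, giving *sinahez*.
*ho* — last vowel /o/ (a rounded vowel) → -oko → *hooko*.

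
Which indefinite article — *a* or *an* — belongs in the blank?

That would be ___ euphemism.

a

The indefinite article is chosen by the initial *sound* of the following word, not its spelling.
*euphemism* begins with the sound /juː/ (eu pronounced /juː/) — a consonant sound.
So the article is *a*: That would be a euphemism.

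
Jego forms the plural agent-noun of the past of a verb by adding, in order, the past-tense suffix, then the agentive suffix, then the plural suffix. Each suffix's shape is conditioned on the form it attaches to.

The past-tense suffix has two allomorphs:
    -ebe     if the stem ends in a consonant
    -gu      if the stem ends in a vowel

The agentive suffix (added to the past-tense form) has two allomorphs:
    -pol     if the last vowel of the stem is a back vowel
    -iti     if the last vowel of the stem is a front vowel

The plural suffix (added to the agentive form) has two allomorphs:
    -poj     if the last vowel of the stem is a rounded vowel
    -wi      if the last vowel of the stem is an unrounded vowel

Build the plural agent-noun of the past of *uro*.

urogupolpoj

The final sound of *uro* is /o/, which is a vowel, so the past-tense suffix is -gu, giving *urogu*.
The past-tense form *urogu* — last vowel /u/ (a back vowel) → -pol → *urogupol*.
The agentive form *urogupol* — last vowel /o/ (a rounded vowel) → -poj → *urogupolpoj*.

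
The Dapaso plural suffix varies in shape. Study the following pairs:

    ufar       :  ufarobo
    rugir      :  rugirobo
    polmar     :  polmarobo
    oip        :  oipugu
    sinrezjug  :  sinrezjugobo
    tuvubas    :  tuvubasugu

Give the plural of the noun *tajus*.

The suffix is conditioned by the final consonant: -ugu when the stem ends in a voiceless consonant (*oip*, *tuvubas*); -obo when the stem ends in a voiced consonant (*ufar*, *rugir*, *polmar*, *sinrezjug*).
The final consonant of *tajus* is /s/, which is voiceless, so the suffix is -ugu, giving *tajusugu*.

tajusugu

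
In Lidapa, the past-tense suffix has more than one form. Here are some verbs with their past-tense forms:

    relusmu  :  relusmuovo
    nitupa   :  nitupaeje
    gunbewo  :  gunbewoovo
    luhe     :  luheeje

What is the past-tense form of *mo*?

Looking at the last vowel of each stem: -ovo when the last vowel of the stem is a rounded vowel (*relusmu*, *gunbewo*); -eje when the last vowel of the stem is an unrounded vowel (*nitupa*, *luhe*).
Since the last vowel of *mo* is /o/ (a rounded vowel), it takes -ovo, giving *moovo*.

moovo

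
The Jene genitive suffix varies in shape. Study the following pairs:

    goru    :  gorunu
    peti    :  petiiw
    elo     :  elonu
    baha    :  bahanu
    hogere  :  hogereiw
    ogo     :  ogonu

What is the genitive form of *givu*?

givunu

The suffix is conditioned by the last vowel: -iw when the last vowel of the stem is a front vowel (*peti*, *hogere*); -nu when the last vowel of the stem is a back vowel (*goru*, *elo*, *baha*, *ogo*).
The last vowel of *givu* is /u/, which is a back vowel, so the suffix is -nu, giving *givunu*.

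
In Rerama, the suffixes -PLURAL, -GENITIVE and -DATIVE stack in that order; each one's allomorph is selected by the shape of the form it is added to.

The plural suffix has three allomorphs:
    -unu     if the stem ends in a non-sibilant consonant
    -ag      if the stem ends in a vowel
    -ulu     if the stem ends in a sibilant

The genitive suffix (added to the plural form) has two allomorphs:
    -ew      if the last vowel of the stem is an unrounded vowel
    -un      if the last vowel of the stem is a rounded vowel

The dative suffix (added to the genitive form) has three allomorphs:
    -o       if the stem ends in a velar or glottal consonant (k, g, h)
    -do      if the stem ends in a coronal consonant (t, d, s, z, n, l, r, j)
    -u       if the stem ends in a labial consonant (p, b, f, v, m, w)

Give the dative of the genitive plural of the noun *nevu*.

*nevu*: final sound = /u/, a vowel → -ag → *nevuag*.
Since the last vowel of the plural form *nevuag* is /a/ (an unrounded vowel), it takes -ew, giving *nevuagew*.
The final consonant of the genitive form *nevuagew* is /w/, which is labial, so the dative suffix is -u, giving *nevuagewu*.

nevuagewu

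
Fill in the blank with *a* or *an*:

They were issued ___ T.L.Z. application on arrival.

a

The indefinite article is chosen by the initial *sound* of the following word, not its spelling.
The initialism *T.L.Z.* is read letter by letter; the first letter, T, is pronounced /tiː/, which begins with a consonant sound.
So the article is *a*: They were issued a T.L.Z. application on arrival.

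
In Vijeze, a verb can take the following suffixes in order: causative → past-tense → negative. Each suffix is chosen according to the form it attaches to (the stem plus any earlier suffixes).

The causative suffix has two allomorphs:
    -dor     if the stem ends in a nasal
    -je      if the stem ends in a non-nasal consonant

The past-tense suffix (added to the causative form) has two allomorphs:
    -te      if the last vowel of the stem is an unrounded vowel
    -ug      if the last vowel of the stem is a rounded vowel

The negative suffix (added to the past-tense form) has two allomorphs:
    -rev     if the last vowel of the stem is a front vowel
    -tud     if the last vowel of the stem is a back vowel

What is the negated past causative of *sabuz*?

*sabuz* — final consonant /z/ (non-nasal) → -je → *sabuzje*.
Since the last vowel of the causative form *sabuzje* is /e/ (an unrounded vowel), it takes -te, giving *sabuzjete*.
Since the last vowel of the past-tense form *sabuzjete* is /e/ (a front vowel), it takes -rev, giving *sabuzjeterev*.

sabuzjeterev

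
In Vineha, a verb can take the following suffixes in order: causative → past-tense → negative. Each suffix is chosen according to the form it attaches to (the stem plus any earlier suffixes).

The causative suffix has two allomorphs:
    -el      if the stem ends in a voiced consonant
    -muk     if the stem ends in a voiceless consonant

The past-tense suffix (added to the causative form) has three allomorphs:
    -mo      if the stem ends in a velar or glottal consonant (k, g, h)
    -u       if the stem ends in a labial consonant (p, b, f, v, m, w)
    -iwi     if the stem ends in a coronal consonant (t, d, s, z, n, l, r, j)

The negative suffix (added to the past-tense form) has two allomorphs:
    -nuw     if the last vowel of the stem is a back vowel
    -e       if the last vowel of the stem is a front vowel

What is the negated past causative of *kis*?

kismukmonuw

*kis* — final consonant /s/ (voiceless) → -muk → *kismuk*.
The causative form *kismuk*: final consonant = /k/, velar/glottal → -mo → *kismukmo*.
The last vowel of the past-tense form *kismukmo* is /o/, which is a back vowel, so the negative suffix is -nuw, giving *kismukmonuw*.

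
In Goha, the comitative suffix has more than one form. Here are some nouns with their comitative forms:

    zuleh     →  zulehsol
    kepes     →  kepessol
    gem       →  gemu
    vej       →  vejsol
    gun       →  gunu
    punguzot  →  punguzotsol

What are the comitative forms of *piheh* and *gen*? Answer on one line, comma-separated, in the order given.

pihehsol, genu

The suffix is conditioned by the final consonant: -u when the stem ends in a nasal (*gem*, *gun*); -sol when the stem ends in a non-nasal consonant (*zuleh*, *kepes*, *vej*, *punguzot*).
*piheh*: final consonant = /h/, non-nasal → -sol → *pihehsol*.
Since the final consonant of *gen* is /n/ (a nasal), it takes -u, giving *genu*.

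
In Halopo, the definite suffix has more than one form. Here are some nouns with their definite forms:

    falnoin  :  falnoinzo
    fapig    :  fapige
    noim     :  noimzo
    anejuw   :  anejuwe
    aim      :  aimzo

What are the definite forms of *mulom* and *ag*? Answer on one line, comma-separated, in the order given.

The suffix is conditioned by the final consonant: -zo when the stem ends in a nasal (*falnoin*, *noim*, *aim*); -e when the stem ends in a non-nasal consonant (*fapig*, *anejuw*).
The final consonant of *mulom* is /m/, which is a nasal, so the suffix is -zo, giving *mulomzo*.
*ag*: final consonant = /g/, non-nasal → -e → *age*.

mulomzo, age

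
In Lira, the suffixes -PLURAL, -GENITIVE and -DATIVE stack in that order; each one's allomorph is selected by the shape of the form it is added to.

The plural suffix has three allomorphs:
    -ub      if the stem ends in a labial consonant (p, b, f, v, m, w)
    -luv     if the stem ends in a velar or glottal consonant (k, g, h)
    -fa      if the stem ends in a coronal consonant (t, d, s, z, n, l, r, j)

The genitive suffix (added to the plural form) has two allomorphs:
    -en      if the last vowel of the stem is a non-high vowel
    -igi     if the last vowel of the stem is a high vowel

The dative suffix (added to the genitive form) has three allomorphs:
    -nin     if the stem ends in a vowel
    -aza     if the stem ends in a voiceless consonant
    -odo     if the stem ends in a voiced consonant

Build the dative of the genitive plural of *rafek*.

rafekluviginin

*rafek* — final consonant /k/ (velar/glottal) → -luv → *rafekluv*.
The plural form *rafekluv* — last vowel /u/ (a high vowel) → -igi → *rafekluvigi*.
The genitive form *rafekluvigi* — final sound /i/ (a vowel) → -nin → *rafekluviginin*.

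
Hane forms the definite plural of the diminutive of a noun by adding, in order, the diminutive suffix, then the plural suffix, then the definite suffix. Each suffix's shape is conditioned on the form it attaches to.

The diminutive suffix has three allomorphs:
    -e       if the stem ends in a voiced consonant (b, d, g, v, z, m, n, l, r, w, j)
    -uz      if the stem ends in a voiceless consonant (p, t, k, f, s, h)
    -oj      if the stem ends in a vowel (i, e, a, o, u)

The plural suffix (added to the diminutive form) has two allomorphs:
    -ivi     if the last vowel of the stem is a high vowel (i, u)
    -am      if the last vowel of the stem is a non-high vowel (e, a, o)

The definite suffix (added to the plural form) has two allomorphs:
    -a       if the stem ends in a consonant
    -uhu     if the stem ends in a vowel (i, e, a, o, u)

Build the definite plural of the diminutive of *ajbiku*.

ajbikuojama

*ajbiku*: final sound = /u/, a vowel → -oj → *ajbikuoj*.
The diminutive form *ajbikuoj* — last vowel /o/ (a non-high vowel) → -am → *ajbikuojam*.
The plural form *ajbikuojam* — final sound /m/ (a consonant) → -a → *ajbikuojama*.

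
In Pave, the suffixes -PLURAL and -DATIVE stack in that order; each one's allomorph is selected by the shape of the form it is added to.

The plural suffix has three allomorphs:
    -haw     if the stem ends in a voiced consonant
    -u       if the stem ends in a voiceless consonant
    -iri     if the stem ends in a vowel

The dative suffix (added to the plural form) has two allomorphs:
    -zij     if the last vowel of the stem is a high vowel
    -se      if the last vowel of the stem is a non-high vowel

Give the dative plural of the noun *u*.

uirizij

The final sound of *u* is /u/, which is a vowel, so the plural suffix is -iri, giving *uiri*.
The plural form *uiri*: last vowel = /i/, a high vowel → -zij → *uirizij*.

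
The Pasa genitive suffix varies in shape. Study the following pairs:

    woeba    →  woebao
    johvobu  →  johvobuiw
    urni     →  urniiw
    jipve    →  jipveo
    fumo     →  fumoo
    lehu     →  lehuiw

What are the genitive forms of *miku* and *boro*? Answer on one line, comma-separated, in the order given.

mikuiw, boroo

The suffix is conditioned by the last vowel: -iw when the last vowel of the stem is a high vowel (*johvobu*, *urni*, *lehu*); -o when the last vowel of the stem is a non-high vowel (*woeba*, *jipve*, *fumo*).
Since the last vowel of *miku* is /u/ (a high vowel), it takes -iw, giving *mikuiw*.
*boro* — last vowel /o/ (a non-high vowel) → -o → *boroo*.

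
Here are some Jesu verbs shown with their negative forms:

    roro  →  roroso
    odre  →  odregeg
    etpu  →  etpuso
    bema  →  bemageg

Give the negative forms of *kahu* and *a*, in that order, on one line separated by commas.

kahuso, ageg

The pattern is rounding harmony: -so when the last vowel of the stem is a rounded vowel (*roro*, *etpu*); -geg when the last vowel of the stem is an unrounded vowel (*odre*, *bema*).
*kahu* — last vowel /u/ (a rounded vowel) → -so → *kahuso*.
The last vowel of *a* is /a/, which is an unrounded vowel, so the suffix is -geg, giving *ageg*.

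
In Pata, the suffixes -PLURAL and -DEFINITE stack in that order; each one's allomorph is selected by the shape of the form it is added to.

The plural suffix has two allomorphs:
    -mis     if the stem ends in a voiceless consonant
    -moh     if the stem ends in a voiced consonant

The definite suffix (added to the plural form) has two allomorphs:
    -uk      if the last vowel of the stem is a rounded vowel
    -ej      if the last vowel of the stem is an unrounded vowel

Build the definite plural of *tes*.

*tes* — final consonant /s/ (voiceless) → -mis → *tesmis*.
Since the last vowel of the plural form *tesmis* is /i/ (an unrounded vowel), it takes -ej, giving *tesmisej*.

tesmisej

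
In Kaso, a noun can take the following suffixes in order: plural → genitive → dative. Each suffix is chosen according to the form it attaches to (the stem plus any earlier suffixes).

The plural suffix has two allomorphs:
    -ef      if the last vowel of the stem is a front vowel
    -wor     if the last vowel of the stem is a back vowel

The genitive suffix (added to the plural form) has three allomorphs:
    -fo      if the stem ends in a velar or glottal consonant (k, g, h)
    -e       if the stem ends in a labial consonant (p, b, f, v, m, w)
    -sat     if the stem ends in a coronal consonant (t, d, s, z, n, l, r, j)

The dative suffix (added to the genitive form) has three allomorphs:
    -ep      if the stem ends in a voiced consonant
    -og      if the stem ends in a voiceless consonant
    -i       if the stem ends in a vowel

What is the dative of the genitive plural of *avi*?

aviefei

*avi*: last vowel = /i/, a front vowel → -ef → *avief*.
Since the final consonant of the plural form *avief* is /f/ (labial), it takes -e, giving *aviefe*.
The final sound of the genitive form *aviefe* is /e/, which is a vowel, so the dative suffix is -i, giving *aviefei*.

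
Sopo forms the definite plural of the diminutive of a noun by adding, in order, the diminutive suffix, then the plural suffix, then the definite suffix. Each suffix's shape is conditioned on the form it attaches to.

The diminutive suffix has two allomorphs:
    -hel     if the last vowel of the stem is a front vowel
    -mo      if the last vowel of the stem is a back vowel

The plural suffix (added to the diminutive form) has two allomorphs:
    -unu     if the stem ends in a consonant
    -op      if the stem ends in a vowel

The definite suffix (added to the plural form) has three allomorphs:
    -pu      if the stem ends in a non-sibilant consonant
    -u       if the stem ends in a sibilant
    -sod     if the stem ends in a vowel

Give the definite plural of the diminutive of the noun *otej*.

Since the last vowel of *otej* is /e/ (a front vowel), it takes -hel, giving *otejhel*.
The diminutive form *otejhel*: final sound = /l/, a consonant → -unu → *otejhelunu*.
The plural form *otejhelunu* — final sound /u/ (a vowel) → -sod → *otejhelunusod*.

otejhelunusod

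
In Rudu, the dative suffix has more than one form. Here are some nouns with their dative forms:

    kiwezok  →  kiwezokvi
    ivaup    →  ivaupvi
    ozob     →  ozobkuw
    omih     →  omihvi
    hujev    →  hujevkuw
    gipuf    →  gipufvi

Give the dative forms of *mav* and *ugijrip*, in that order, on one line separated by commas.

Looking at the final consonant of each stem: -vi when the stem ends in a voiceless consonant (*kiwezok*, *ivaup*, *omih*, *gipuf*); -kuw when the stem ends in a voiced consonant (*ozob*, *hujev*).
The final consonant of *mav* is /v/, which is voiced, so the suffix is -kuw, giving *mavkuw*.
Since the final consonant of *ugijrip* is /p/ (voiceless), it takes -vi, giving *ugijripvi*.

mavkuw, ugijripvi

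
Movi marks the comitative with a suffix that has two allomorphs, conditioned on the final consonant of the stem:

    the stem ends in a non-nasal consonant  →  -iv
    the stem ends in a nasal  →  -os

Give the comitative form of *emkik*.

*emkik* — final consonant /k/ (non-nasal) → -iv → *emkikiv*.

emkikiv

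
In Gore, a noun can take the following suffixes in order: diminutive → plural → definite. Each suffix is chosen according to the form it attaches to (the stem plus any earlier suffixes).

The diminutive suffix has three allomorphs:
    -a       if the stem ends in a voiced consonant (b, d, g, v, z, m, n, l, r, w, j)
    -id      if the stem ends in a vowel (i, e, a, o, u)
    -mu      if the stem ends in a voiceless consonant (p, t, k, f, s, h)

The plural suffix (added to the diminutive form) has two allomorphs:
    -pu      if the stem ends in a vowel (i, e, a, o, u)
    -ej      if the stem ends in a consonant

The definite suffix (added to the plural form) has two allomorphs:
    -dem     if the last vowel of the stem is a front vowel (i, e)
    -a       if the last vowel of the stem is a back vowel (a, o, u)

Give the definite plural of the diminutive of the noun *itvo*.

itvoidejdem

*itvo*: final sound = /o/, a vowel → -id → *itvoid*.
The diminutive form *itvoid* — final sound /d/ (a consonant) → -ej → *itvoidej*.
Since the last vowel of the plural form *itvoidej* is /e/ (a front vowel), it takes -dem, giving *itvoidejdem*.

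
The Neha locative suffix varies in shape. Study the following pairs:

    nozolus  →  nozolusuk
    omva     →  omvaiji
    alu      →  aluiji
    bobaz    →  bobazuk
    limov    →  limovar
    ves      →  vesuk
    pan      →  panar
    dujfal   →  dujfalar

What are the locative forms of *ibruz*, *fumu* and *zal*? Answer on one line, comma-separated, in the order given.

ibruzuk, fumuiji, zalar

Looking at the final sound of each stem: -uk when the stem ends in a sibilant (*nozolus*, *bobaz*, *ves*); -ar when the stem ends in a non-sibilant consonant (*limov*, *pan*, *dujfal*); -iji when the stem ends in a vowel (*omva*, *alu*).
*ibruz*: final sound = /z/, a sibilant → -uk → *ibruzuk*.
*fumu* — final sound /u/ (a vowel) → -iji → *fumuiji*.
The final sound of *zal* is /l/, which is a non-sibilant consonant, so the suffix is -ar, giving *zalar*.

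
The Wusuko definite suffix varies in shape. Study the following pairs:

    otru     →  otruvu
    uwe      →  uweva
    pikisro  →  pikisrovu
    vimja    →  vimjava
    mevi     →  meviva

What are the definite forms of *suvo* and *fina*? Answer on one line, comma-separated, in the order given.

suvovu, finava

The alternation tracks the last vowel of the stem — -vu when the last vowel of the stem is a rounded vowel (*otru*, *pikisro*); -va when the last vowel of the stem is an unrounded vowel (*uwe*, *vimja*, *mevi*).
*suvo*: last vowel = /o/, a rounded vowel → -vu → *suvovu*.
Since the last vowel of *fina* is /a/ (an unrounded vowel), it takes -va, giving *finava*.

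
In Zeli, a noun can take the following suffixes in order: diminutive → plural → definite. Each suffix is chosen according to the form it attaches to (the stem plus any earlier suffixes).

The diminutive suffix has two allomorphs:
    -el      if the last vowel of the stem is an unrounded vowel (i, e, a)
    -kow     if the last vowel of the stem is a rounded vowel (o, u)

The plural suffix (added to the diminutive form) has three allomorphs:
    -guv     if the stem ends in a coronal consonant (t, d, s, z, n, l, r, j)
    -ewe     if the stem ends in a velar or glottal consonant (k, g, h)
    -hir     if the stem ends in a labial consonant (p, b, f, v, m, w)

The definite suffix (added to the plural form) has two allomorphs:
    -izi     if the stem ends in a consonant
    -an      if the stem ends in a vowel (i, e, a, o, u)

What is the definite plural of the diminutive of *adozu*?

adozukowhirizi

The last vowel of *adozu* is /u/, which is a rounded vowel, so the diminutive suffix is -kow, giving *adozukow*.
The diminutive form *adozukow*: final consonant = /w/, labial → -hir → *adozukowhir*.
Since the final sound of the plural form *adozukowhir* is /r/ (a consonant), it takes -izi, giving *adozukowhirizi*.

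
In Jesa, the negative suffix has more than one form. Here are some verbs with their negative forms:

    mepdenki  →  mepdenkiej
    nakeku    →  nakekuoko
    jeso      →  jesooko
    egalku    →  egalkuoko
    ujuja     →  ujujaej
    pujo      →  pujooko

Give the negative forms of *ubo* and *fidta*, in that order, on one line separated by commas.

The alternation tracks the last vowel of the stem — -oko when the last vowel of the stem is a rounded vowel (*nakeku*, *jeso*, *egalku*, *pujo*); -ej when the last vowel of the stem is an unrounded vowel (*mepdenki*, *ujuja*).
Since the last vowel of *ubo* is /o/ (a rounded vowel), it takes -oko, giving *ubooko*.
The last vowel of *fidta* is /a/, which is an unrounded vowel, so the suffix is -ej, giving *fidtaej*.

ubooko, fidtaej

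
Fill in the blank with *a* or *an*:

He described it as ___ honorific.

an

The indefinite article is chosen by the initial *sound* of the following word, not its spelling.
*honorific* begins with the sound /ɒ/ (silent h) — a vowel sound.
So the article is *an*: He described it as an honorific.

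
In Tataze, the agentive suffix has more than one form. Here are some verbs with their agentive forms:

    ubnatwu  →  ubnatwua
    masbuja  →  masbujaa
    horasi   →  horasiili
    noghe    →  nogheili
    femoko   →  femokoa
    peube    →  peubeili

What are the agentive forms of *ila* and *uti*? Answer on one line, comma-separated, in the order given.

The suffix is conditioned by the last vowel: -ili when the last vowel of the stem is a front vowel (*horasi*, *noghe*, *peube*); -a when the last vowel of the stem is a back vowel (*ubnatwu*, *masbuja*, *femoko*).
Since the last vowel of *ila* is /a/ (a back vowel), it takes -a, giving *ilaa*.
Since the last vowel of *uti* is /i/ (a front vowel), it takes -ili, giving *utiili*.

ilaa, utiili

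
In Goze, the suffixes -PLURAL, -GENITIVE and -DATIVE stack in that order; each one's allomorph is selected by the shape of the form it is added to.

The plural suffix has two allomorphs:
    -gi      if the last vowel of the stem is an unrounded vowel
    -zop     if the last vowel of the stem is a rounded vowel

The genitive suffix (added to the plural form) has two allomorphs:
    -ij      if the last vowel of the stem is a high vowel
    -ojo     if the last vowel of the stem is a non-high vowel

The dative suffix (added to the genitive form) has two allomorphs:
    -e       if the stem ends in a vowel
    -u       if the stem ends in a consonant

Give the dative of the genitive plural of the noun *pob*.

pobzopojoe

*pob*: last vowel = /o/, a rounded vowel → -zop → *pobzop*.
The plural form *pobzop*: last vowel = /o/, a non-high vowel → -ojo → *pobzopojo*.
The genitive form *pobzopojo*: final sound = /o/, a vowel → -e → *pobzopojoe*.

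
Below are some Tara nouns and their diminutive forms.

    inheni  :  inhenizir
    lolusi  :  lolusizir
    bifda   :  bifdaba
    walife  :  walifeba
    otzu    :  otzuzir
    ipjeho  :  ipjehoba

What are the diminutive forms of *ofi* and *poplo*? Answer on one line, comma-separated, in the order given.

ofizir, poploba

Looking at the last vowel of each stem: -zir when the last vowel of the stem is a high vowel (*inheni*, *lolusi*, *otzu*); -ba when the last vowel of the stem is a non-high vowel (*bifda*, *walife*, *ipjeho*).
Since the last vowel of *ofi* is /i/ (a high vowel), it takes -zir, giving *ofizir*.
*poplo* — last vowel /o/ (a non-high vowel) → -ba → *poploba*.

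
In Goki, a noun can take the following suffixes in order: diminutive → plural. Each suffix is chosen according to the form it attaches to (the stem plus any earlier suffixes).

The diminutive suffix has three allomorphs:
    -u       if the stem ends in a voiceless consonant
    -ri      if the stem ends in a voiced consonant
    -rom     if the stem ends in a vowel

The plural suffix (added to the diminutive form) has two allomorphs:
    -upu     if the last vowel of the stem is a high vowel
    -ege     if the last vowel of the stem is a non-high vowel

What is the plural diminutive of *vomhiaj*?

*vomhiaj*: final sound = /j/, a voiced consonant → -ri → *vomhiajri*.
The last vowel of the diminutive form *vomhiajri* is /i/, which is a high vowel, so the plural suffix is -upu, giving *vomhiajriupu*.

vomhiajriupu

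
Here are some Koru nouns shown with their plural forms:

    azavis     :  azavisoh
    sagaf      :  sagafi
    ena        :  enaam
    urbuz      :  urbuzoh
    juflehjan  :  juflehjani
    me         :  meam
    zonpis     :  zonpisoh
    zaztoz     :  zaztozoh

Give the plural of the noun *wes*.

wesoh

The suffix is conditioned by the final sound: -oh when the stem ends in a sibilant (*azavis*, *urbuz*, *zonpis*, *zaztoz*); -i when the stem ends in a non-sibilant consonant (*sagaf*, *juflehjan*); -am when the stem ends in a vowel (*ena*, *me*).
The final sound of *wes* is /s/, which is a sibilant, so the suffix is -oh, giving *wesoh*.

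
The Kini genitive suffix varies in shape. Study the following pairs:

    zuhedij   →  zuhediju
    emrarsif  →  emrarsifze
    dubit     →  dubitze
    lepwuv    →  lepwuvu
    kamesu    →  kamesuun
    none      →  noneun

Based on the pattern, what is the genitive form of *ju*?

The alternation tracks the final sound of the stem — -ze when the stem ends in a voiceless consonant (*emrarsif*, *dubit*); -u when the stem ends in a voiced consonant (*zuhedij*, *lepwuv*); -un when the stem ends in a vowel (*kamesu*, *none*).
Since the final sound of *ju* is /u/ (a vowel), it takes -un, giving *juun*.

juun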